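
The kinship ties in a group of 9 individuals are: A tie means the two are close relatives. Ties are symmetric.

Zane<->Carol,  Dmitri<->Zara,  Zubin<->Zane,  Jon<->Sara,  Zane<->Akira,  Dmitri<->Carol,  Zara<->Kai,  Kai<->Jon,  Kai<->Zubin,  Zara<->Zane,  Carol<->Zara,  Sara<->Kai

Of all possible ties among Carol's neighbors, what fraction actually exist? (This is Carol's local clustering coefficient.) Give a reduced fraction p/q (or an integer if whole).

2/3

Carol's neighbors: Dmitri, Zane, and Zara (k = 3).
Possible neighbor pairs: C(3,2) = 3. Edges among them: Dmitri–Zara, Zane–Zara → e = 2.
Clustering(Carol) = 2/3.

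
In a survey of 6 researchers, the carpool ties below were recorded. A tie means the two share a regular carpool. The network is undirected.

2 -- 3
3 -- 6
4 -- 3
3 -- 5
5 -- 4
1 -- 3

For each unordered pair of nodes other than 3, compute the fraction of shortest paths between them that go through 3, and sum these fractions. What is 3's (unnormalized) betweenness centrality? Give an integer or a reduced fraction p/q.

Pairs whose geodesics pass through 3 — 2–5: 1; 2–4: 1; 2–1: 1; 2–6: 1; 5–1: 1; 5–6: 1; 4–1: 1; 4–6: 1; 1–6: 1.
All other pairs contribute 0.
Summing the contributions gives betweenness(3) = 9.

9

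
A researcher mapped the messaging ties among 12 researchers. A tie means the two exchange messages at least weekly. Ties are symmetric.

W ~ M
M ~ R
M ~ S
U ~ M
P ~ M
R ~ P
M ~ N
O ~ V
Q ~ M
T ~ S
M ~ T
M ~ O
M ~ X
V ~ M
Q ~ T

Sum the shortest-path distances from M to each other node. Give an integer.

Distances from M: N:1, O:1, P:1, Q:1, R:1, S:1, T:1, U:1, V:1, W:1, X:1.
Sum = 1 + 1 + 1 + 1 + 1 + 1 + 1 + 1 + 1 + 1 + 1 = 11.

11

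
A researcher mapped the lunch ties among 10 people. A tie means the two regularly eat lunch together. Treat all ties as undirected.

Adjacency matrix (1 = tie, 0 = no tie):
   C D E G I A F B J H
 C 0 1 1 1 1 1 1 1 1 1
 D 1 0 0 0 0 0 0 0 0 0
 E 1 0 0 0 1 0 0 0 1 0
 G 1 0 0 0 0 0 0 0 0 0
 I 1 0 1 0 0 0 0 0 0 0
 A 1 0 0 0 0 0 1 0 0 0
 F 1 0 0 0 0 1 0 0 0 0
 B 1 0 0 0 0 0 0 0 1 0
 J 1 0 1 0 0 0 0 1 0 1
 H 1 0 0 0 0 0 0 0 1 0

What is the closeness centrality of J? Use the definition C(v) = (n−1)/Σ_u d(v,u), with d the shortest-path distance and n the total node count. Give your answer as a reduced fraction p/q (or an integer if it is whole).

Distances from J: A:2, B:1, C:1, D:2, E:1, F:2, G:2, H:1, I:2. Sum = 14.
n = 10, so closeness = 9/14.

9/14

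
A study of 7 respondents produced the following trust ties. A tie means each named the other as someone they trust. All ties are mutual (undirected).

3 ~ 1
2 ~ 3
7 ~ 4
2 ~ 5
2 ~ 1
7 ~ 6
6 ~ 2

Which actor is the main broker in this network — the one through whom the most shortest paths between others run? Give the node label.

Unnormalized betweenness of each node: 1:0, 2:11, 3:0, 4:0, 5:0, 6:8, 7:5.
2 has the largest value, 11, making it the main broker — the node through which the most shortest paths run.

2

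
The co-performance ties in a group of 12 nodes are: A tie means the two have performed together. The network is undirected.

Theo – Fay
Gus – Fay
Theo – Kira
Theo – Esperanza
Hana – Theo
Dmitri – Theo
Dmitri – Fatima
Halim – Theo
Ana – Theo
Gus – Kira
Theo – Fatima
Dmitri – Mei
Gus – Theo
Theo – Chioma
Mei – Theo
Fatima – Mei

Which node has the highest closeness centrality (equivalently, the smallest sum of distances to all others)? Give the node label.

Theo

Farness (sum of distances to all others) for each node — Ana:21, Chioma:21, Dmitri:19, Esperanza:21, Fatima:19, Fay:20, Gus:19, Halim:21, Hana:21, Kira:20, Mei:19, Theo:11.
The smallest farness is 11, for Theo, so Theo has the highest closeness.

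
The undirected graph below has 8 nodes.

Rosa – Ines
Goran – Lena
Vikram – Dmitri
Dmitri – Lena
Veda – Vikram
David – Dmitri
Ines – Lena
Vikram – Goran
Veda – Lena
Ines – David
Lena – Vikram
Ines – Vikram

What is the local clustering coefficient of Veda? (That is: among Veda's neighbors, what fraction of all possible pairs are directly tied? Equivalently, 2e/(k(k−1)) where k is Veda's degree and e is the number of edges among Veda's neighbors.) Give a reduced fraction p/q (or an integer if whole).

1

Veda's neighbors: Lena and Vikram (k = 2).
Possible neighbor pairs: C(2,2) = 1. Edges among them: Lena–Vikram → e = 1.
Clustering(Veda) = 1/1.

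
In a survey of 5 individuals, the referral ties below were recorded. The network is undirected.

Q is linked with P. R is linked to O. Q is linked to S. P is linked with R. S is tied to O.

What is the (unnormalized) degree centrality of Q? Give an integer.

2

Q is directly tied to P and S. That is 2 neighbors, so the degree of Q is 2.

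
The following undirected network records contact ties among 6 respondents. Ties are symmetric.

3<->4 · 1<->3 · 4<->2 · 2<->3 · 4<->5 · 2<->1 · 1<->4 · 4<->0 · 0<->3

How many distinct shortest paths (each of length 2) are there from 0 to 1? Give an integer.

The shortest distance is 2. The length-2 paths are: 0–4–1; 0–3–1.
That gives 2 distinct shortest paths.

2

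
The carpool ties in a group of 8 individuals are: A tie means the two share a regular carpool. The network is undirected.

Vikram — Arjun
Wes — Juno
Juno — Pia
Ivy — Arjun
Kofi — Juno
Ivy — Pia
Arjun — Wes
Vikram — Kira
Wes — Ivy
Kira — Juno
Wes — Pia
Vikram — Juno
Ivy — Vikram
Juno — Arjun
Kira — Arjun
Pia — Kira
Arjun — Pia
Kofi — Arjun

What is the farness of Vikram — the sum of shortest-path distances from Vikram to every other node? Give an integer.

Distances from Vikram: Arjun:1, Ivy:1, Juno:1, Kira:1, Kofi:2, Pia:2, Wes:2.
Sum = 1 + 1 + 1 + 1 + 2 + 2 + 2 = 10.

10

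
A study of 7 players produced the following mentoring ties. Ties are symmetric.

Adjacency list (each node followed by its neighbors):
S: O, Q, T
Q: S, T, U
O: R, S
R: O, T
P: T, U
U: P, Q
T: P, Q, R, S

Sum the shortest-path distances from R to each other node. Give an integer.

Distances from R: O:1, P:2, Q:2, S:2, T:1, U:3.
Sum = 1 + 2 + 2 + 2 + 1 + 3 = 11.

11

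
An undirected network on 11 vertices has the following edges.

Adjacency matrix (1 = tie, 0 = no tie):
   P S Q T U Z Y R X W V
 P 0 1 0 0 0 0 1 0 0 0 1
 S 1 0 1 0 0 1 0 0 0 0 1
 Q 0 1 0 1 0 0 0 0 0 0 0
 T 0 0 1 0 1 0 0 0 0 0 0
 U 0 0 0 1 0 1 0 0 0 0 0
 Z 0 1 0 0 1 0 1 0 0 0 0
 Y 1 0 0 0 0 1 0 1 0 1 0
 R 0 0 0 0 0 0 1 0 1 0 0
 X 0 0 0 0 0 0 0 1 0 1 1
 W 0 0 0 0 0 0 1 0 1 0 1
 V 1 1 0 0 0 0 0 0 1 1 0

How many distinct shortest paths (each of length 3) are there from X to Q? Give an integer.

The shortest distance is 3, and the only length-3 path is X–V–S–Q. So there is exactly 1 shortest path.

1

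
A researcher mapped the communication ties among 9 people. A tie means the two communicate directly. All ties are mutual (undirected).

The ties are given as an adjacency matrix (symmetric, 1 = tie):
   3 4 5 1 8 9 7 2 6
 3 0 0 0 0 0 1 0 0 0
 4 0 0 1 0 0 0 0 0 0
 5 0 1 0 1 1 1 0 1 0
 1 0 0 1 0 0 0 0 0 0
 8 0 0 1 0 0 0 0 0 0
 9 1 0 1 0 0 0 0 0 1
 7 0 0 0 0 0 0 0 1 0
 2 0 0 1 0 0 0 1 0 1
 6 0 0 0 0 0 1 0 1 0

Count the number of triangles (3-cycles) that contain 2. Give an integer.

2's neighbors are 5, 6, and 7, but none of them are tied to each other, so no triangle contains 2.

0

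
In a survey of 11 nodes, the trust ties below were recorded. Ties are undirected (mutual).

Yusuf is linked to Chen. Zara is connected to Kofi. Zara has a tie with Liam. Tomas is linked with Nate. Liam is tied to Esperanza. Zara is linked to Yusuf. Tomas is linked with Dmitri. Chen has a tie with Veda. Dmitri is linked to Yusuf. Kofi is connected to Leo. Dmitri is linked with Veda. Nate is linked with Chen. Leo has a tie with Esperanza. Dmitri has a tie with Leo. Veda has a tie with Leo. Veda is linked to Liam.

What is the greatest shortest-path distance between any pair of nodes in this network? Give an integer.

4

Eccentricity of each node (its greatest distance to any other): Chen:3, Dmitri:2, Esperanza:4, Kofi:4, Leo:3, Liam:3, Nate:4, Tomas:3, Veda:2, Yusuf:3, Zara:3.
The maximum eccentricity is 4, realized for instance by the pair Esperanza–Nate via Esperanza – Leo – Dmitri – Tomas – Nate. So the diameter is 4.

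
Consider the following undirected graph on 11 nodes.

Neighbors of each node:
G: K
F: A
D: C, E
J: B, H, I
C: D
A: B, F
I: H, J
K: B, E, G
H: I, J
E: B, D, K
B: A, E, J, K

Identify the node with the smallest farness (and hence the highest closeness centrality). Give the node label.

B

Farness (sum of distances to all others) for each node — A:24, B:17, C:36, D:27, E:20, F:33, G:30, H:30, I:30, J:22, K:21.
The smallest farness is 17, for B, so B has the highest closeness.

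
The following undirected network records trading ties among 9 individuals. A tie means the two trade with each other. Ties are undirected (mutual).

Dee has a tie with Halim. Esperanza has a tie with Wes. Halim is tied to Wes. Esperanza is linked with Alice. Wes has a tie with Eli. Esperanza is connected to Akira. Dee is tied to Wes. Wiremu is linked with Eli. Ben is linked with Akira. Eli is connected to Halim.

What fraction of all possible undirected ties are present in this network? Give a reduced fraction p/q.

5/18

There are 10 edges and 9 nodes, so the maximum possible is C(9,2) = 36.
Density = 10/36 = 5/18.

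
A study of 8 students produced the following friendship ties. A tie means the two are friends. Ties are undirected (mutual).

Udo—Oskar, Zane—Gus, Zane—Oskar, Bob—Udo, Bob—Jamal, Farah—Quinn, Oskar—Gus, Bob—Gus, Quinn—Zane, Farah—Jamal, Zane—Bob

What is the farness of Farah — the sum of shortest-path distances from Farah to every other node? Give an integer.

Distances from Farah: Bob:2, Gus:3, Jamal:1, Oskar:3, Quinn:1, Udo:3, Zane:2.
Sum = 2 + 3 + 1 + 3 + 1 + 3 + 2 = 15.

15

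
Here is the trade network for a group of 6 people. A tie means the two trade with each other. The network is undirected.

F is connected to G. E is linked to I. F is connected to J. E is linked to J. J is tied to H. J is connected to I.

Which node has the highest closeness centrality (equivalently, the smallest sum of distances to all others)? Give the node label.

J

Farness (sum of distances to all others) for each node — E:9, F:8, G:12, H:10, I:9, J:6.
The smallest farness is 6, for J, so J has the highest closeness.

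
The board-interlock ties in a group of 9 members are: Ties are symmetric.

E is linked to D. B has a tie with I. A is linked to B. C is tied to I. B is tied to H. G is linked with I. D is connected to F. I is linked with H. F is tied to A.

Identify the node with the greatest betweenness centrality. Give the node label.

Unnormalized betweenness of each node: A:15, B:16, C:0, D:7, E:0, F:12, G:0, H:0, I:13.
B has the largest value, 16, making it the main broker — the node through which the most shortest paths run.

B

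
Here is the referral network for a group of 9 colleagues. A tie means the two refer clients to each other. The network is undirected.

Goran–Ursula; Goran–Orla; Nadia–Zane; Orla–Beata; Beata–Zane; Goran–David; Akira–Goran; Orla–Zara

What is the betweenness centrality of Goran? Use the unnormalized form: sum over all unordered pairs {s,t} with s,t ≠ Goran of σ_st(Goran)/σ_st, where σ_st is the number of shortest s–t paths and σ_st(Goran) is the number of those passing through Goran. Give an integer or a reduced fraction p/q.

18

Pairs whose geodesics pass through Goran — Ursula–Zara: 1; Ursula–Akira: 1; Ursula–Nadia: 1; Ursula–Zane: 1; Ursula–Beata: 1; Ursula–Orla: 1; Ursula–David: 1; Zara–Akira: 1; Zara–David: 1; Akira–Nadia: 1; Akira–Zane: 1; Akira–Beata: 1; Akira–Orla: 1; Akira–David: 1 … (+4 more pairs).
All other pairs contribute 0.
Summing the contributions gives betweenness(Goran) = 18.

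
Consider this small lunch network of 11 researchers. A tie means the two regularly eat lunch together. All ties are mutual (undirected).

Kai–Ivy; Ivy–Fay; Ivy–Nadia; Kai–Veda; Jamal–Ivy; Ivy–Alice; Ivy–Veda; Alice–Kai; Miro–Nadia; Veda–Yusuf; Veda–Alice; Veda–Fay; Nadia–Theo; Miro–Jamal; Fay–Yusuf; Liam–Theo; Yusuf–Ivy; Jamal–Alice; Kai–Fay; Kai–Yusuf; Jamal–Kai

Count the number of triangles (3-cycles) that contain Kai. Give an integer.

10

Kai's neighbors: Alice, Fay, Ivy, Jamal, Veda, and Yusuf.
Neighbor pairs that are themselves tied: Kai–Alice–Ivy; Kai–Alice–Jamal; Kai–Alice–Veda; Kai–Fay–Ivy; Kai–Fay–Veda; Kai–Fay–Yusuf; Kai–Ivy–Jamal; Kai–Ivy–Veda; Kai–Ivy–Yusuf; Kai–Veda–Yusuf. Each forms one triangle with Kai, for 10 in total.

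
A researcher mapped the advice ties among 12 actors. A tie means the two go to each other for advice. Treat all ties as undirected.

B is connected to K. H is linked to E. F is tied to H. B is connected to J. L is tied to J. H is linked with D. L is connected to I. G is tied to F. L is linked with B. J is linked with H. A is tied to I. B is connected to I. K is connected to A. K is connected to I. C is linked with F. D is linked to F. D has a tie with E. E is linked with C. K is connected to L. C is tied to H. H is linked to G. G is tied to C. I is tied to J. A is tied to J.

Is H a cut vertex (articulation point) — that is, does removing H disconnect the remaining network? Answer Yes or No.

Removing H leaves {A, B, I, J, K, and L} with no path to {C, D, E, F, and G}, so the network splits into 2 components. H is a cut vertex.

Yes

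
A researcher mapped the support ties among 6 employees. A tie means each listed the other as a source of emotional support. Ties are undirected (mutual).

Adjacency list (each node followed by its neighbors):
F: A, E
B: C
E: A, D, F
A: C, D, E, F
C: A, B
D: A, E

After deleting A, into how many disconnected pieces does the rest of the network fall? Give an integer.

2

Without A, the remaining ties split the others into: {B, C}; {D, E, F}.
That's 2 separate components.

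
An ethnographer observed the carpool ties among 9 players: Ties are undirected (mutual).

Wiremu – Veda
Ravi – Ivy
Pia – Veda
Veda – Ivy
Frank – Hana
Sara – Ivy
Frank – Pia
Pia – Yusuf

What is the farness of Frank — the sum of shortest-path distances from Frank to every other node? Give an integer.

Distances from Frank: Hana:1, Ivy:3, Pia:1, Ravi:4, Sara:4, Veda:2, Wiremu:3, Yusuf:2.
Sum = 1 + 3 + 1 + 4 + 4 + 2 + 3 + 2 = 20.

20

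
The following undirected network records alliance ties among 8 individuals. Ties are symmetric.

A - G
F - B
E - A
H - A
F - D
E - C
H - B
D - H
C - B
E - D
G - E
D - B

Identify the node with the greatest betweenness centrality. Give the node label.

Unnormalized betweenness of each node: A:11/6, B:10/3, C:5/6, D:9/2, E:6, F:0, G:0, H:5/2.
E has the largest value, 6, making it the main broker — the node through which the most shortest paths run.

E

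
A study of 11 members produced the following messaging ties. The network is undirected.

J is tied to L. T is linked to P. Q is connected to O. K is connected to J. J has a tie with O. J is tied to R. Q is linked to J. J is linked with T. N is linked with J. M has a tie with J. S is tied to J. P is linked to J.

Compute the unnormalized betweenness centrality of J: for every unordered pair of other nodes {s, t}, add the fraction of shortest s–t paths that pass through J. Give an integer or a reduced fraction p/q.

Pairs whose geodesics pass through J — N–M: 1; N–P: 1; N–S: 1; N–K: 1; N–O: 1; N–T: 1; N–R: 1; N–Q: 1; N–L: 1; M–P: 1; M–S: 1; M–K: 1; M–O: 1; M–T: 1 … (+29 more pairs).
All other pairs contribute 0.
Summing the contributions gives betweenness(J) = 43.

43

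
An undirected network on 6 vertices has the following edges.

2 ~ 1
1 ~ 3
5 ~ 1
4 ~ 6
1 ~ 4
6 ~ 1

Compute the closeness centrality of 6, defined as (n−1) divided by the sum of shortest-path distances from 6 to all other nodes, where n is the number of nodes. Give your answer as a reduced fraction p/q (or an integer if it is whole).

Distances from 6: 1:1, 2:2, 3:2, 4:1, 5:2. Sum = 8.
n = 6, so closeness = 5/8.

5/8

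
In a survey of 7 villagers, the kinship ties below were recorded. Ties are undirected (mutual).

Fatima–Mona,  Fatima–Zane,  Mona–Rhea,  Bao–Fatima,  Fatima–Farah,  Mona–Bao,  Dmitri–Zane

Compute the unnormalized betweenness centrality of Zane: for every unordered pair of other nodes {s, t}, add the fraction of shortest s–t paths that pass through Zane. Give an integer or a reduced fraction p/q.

5

Pairs whose geodesics pass through Zane — Mona–Dmitri: 1; Bao–Dmitri: 1; Fatima–Dmitri: 1; Dmitri–Rhea: 1; Dmitri–Farah: 1.
All other pairs contribute 0.
Summing the contributions gives betweenness(Zane) = 5.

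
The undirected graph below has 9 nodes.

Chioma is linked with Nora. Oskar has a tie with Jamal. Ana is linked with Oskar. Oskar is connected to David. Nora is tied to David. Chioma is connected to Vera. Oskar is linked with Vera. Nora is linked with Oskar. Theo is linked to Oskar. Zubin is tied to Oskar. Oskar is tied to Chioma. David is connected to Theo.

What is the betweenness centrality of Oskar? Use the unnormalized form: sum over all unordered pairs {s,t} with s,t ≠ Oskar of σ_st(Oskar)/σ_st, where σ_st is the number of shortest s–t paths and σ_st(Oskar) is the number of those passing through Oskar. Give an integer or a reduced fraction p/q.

Pairs whose geodesics pass through Oskar — Vera–Nora: 1/2; Vera–Zubin: 1; Vera–Jamal: 1; Vera–Theo: 1; Vera–David: 1; Vera–Ana: 1; Nora–Zubin: 1; Nora–Jamal: 1; Nora–Theo: 1/2; Nora–Ana: 1; Zubin–Jamal: 1; Zubin–Chioma: 1; Zubin–Theo: 1; Zubin–David: 1 … (+10 more pairs).
All other pairs contribute 0.
Summing the contributions gives betweenness(Oskar) = 45/2.

45/2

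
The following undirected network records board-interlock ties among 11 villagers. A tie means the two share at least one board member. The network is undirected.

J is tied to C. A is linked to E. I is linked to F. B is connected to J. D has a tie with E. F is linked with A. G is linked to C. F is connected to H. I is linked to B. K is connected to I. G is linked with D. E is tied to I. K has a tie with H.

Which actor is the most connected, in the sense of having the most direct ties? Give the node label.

I

Degrees — A:2, B:2, C:2, D:2, E:3, F:3, G:2, H:2, I:4, J:2, K:2.
The maximum is 4, attained only by I.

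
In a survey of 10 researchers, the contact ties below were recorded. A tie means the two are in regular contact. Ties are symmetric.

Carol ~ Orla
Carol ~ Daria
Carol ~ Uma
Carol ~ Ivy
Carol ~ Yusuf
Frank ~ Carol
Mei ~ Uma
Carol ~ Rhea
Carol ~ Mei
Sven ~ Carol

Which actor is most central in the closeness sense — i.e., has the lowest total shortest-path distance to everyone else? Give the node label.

Farness (sum of distances to all others) for each node — Carol:9, Daria:17, Frank:17, Ivy:17, Mei:16, Orla:17, Rhea:17, Sven:17, Uma:16, Yusuf:17.
The smallest farness is 9, for Carol, so Carol has the highest closeness.

Carol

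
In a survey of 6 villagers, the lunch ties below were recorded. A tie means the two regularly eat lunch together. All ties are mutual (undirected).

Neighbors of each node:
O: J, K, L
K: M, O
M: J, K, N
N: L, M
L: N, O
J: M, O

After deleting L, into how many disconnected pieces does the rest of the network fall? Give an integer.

L's neighbors (N and O) remain reachable from one another through other ties, so the rest of the network stays in one piece.

1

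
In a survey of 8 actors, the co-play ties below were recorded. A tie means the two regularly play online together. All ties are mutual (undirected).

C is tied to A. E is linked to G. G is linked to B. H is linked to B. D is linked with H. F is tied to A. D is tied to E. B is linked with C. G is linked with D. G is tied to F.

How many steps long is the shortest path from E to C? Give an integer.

One shortest route is E – G – B – C, which uses 3 edges, and at distance 2 from E we only reach {B, F, H}, which does not include C. So d(E,C) = 3.

3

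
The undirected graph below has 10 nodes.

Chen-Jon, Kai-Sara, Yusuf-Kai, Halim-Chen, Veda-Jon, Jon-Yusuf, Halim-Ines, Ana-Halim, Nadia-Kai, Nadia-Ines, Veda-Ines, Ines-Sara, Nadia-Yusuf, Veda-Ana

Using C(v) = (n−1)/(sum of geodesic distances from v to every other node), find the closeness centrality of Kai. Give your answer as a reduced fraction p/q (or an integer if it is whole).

9/20

Distances from Kai: Ana:4, Chen:3, Halim:3, Ines:2, Jon:2, Nadia:1, Sara:1, Veda:3, Yusuf:1. Sum = 20.
n = 10, so closeness = 9/20.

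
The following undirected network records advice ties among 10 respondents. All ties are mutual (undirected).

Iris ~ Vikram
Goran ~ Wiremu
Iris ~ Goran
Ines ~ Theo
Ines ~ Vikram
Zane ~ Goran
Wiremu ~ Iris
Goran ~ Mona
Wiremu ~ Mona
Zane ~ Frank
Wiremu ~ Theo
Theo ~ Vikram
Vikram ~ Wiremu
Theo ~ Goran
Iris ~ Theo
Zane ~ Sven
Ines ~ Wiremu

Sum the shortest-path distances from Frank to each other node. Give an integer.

Distances from Frank: Goran:2, Ines:4, Iris:3, Mona:3, Sven:2, Theo:3, Vikram:4, Wiremu:3, Zane:1.
Sum = 2 + 4 + 3 + 3 + 2 + 3 + 4 + 3 + 1 = 25.

25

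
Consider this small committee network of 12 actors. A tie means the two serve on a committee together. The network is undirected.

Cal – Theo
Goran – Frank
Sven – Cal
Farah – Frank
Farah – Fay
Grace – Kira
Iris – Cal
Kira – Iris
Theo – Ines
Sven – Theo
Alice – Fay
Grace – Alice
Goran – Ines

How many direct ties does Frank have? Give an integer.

2

Frank is directly tied to Farah and Goran. That is 2 neighbors, so the degree of Frank is 2.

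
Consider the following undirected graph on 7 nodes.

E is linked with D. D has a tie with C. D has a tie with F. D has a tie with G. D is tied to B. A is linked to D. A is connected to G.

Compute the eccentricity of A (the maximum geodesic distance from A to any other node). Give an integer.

Distances from A: B:2, C:2, D:1, E:2, F:2, G:1.
The largest is 2 (to C, E, B, and F), so the eccentricity of A is 2.

2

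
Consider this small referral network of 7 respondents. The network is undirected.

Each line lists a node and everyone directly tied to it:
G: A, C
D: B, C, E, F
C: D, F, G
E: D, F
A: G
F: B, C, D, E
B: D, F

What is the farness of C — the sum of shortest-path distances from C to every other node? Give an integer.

9

Distances from C: A:2, B:2, D:1, E:2, F:1, G:1.
Sum = 2 + 2 + 1 + 2 + 1 + 1 = 9.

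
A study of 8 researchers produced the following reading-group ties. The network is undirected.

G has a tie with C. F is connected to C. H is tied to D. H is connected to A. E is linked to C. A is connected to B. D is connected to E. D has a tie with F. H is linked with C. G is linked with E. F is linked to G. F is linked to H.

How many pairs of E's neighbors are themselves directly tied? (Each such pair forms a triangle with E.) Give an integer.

E's neighbors: C, D, and G.
Neighbor pairs that are themselves tied: E–C–G. Each forms one triangle with E, for 1 in total.

1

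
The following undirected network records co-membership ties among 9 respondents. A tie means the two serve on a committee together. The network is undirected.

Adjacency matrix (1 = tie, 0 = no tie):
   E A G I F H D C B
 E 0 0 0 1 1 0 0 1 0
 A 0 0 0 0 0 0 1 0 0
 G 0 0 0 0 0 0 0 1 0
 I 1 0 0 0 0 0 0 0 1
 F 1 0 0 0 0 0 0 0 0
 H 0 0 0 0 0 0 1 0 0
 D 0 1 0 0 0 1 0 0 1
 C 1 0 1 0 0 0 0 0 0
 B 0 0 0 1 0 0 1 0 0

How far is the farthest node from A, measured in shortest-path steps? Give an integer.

Distances from A: B:2, C:5, D:1, E:4, F:5, G:6, H:2, I:3.
The largest is 6 (to G), so the eccentricity of A is 6.

6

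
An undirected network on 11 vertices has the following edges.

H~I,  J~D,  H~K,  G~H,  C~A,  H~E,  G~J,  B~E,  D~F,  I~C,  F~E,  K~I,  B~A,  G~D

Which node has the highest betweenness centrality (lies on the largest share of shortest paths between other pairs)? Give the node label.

Unnormalized betweenness of each node: A:5/2, B:17/3, C:23/6, D:10/3, E:85/6, F:13/3, G:29/3, H:121/6, I:25/3, J:0, K:0.
H has the largest value, 121/6, making it the main broker — the node through which the most shortest paths run.

H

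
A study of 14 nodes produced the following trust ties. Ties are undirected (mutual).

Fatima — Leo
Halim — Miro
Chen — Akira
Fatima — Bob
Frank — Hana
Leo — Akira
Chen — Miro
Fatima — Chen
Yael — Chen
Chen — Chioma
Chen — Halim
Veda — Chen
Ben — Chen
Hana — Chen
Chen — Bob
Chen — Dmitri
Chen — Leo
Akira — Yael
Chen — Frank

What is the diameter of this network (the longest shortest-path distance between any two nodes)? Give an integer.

Eccentricity of each node (its greatest distance to any other): Akira:2, Ben:2, Bob:2, Chen:1, Chioma:2, Dmitri:2, Fatima:2, Frank:2, Halim:2, Hana:2, Leo:2, Miro:2, Veda:2, Yael:2.
The maximum eccentricity is 2, realized for instance by the pair Leo–Halim via Leo – Chen – Halim. So the diameter is 2.

2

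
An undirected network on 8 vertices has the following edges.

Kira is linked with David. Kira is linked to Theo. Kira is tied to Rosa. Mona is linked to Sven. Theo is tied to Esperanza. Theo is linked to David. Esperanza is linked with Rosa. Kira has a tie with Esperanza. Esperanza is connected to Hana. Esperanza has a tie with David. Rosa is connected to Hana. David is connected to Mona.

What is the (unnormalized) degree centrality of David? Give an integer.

David is directly tied to Esperanza, Kira, Mona, and Theo. That is 4 neighbors, so the degree of David is 4.

4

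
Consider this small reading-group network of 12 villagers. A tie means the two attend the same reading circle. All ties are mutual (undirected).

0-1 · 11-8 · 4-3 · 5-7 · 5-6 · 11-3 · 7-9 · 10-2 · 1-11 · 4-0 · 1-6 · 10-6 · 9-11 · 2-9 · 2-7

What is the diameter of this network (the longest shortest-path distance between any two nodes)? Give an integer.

Eccentricity of each node (its greatest distance to any other): 0:4, 1:3, 2:4, 3:4, 4:4, 5:4, 6:3, 7:4, 8:4, 9:3, 10:4, 11:3.
The maximum eccentricity is 4, realized for instance by the pair 2–0 via 2 – 9 – 11 – 1 – 0. So the diameter is 4.

4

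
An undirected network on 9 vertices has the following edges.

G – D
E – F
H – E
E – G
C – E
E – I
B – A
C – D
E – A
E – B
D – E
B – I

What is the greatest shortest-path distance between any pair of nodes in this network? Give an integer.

Eccentricity of each node (its greatest distance to any other): A:2, B:2, C:2, D:2, E:1, F:2, G:2, H:2, I:2.
The maximum eccentricity is 2, realized for instance by the pair F–A via F – E – A. So the diameter is 2.

2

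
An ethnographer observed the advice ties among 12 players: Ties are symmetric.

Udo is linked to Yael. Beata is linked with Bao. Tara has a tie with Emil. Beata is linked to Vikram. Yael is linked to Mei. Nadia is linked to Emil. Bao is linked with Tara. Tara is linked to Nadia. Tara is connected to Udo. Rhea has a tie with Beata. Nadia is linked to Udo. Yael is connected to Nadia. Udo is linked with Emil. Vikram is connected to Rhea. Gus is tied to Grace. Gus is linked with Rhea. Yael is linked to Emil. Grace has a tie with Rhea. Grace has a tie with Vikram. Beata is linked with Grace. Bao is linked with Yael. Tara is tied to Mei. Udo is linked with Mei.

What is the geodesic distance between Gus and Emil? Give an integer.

5

One shortest route is Gus – Grace – Beata – Bao – Yael – Emil, which uses 5 edges, and at distance 4 from Gus we only reach {Tara, Yael}, which does not include Emil. So d(Gus,Emil) = 5.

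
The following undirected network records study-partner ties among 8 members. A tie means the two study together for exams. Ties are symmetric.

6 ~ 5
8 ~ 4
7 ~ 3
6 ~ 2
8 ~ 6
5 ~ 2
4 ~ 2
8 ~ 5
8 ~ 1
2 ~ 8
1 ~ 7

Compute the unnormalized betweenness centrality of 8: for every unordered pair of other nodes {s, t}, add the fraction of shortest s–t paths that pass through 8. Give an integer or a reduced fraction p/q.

Pairs whose geodesics pass through 8 — 7–2: 1; 7–6: 1; 7–4: 1; 7–5: 1; 3–2: 1; 3–6: 1; 3–4: 1; 3–5: 1; 1–2: 1; 1–6: 1; 1–4: 1; 1–5: 1; 6–4: 1/2; 4–5: 1/2.
All other pairs contribute 0.
Summing the contributions gives betweenness(8) = 13.

13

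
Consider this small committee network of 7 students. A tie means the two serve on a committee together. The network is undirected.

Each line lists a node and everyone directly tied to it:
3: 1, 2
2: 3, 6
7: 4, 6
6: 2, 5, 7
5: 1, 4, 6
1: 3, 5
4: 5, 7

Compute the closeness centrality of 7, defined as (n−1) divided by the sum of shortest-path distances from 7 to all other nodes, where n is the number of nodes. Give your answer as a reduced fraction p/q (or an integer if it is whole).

Distances from 7: 1:3, 2:2, 3:3, 4:1, 5:2, 6:1. Sum = 12.
n = 7, so closeness = 6/12 = 1/2.

1/2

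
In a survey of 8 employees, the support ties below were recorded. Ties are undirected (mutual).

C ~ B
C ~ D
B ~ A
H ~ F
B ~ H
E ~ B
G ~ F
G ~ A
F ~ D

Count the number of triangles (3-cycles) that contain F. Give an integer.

F's neighbors are D, G, and H, but none of them are tied to each other, so no triangle contains F.

0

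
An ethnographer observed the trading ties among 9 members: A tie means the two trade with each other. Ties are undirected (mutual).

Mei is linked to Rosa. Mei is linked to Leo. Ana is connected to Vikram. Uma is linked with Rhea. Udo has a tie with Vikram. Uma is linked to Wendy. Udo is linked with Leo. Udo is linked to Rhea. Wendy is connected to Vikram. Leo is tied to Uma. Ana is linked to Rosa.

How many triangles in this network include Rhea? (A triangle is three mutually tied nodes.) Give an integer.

0

Rhea's neighbors are Udo and Uma, but none of them are tied to each other, so no triangle contains Rhea.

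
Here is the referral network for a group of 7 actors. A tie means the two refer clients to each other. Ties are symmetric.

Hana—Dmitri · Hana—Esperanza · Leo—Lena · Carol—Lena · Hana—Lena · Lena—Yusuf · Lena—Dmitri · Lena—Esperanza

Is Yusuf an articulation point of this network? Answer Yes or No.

No

Even without Yusuf, every remaining node can still reach every other (the residual graph is connected), so Yusuf is not a cut vertex.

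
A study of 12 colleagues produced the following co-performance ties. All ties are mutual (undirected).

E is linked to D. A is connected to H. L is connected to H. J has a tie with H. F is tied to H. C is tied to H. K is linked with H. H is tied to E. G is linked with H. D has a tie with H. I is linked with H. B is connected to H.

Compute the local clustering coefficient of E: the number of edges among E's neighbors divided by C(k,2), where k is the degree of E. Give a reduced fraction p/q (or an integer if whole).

1

E's neighbors: D and H (k = 2).
Possible neighbor pairs: C(2,2) = 1. Edges among them: D–H → e = 1.
Clustering(E) = 1/1.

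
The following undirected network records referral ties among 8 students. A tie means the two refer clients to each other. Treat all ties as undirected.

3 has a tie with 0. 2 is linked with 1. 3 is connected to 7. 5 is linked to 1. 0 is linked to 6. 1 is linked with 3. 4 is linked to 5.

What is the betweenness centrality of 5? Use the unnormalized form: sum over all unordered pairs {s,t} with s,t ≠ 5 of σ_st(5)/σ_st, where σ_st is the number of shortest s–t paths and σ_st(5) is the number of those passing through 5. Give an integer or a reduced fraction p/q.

6

Pairs whose geodesics pass through 5 — 3–4: 1; 0–4: 1; 4–7: 1; 4–1: 1; 4–2: 1; 4–6: 1.
All other pairs contribute 0.
Summing the contributions gives betweenness(5) = 6.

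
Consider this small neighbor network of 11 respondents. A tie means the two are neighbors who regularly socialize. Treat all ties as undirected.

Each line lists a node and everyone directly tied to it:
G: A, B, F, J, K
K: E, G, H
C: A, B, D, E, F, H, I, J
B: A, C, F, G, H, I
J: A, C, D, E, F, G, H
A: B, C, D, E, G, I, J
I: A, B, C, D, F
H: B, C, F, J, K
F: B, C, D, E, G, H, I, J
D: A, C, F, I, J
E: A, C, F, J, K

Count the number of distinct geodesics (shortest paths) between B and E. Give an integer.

The shortest distance is 2. The length-2 paths are: B–F–E; B–C–E; B–A–E.
That gives 3 distinct shortest paths.

3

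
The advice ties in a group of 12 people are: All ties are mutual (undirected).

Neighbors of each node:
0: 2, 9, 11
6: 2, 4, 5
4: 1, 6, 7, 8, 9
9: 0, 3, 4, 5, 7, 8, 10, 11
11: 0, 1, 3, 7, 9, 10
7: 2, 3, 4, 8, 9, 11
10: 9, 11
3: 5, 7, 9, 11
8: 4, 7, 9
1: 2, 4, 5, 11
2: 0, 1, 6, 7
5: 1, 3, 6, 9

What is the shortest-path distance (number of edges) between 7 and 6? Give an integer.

2

One shortest route is 7 – 4 – 6, which uses 2 edges, and 7 and 6 are not directly tied, so nothing shorter exists. So d(7,6) = 2.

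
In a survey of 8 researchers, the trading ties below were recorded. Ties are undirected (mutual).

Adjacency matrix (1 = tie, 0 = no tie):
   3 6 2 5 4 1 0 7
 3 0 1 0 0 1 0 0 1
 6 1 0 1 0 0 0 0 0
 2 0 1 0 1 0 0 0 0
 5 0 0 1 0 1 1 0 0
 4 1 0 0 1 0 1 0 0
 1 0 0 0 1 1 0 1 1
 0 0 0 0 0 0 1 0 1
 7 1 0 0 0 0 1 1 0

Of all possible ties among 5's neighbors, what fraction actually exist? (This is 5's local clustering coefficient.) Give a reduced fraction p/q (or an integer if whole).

1/3

5's neighbors: 1, 2, and 4 (k = 3).
Possible neighbor pairs: C(3,2) = 3. Edges among them: 1–4 → e = 1.
Clustering(5) = 1/3.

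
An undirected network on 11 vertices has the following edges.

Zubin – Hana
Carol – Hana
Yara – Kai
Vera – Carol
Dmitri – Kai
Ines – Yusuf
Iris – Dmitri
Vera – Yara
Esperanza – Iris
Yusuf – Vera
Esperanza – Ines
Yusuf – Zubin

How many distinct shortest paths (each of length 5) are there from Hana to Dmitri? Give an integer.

The shortest distance is 5, and the only length-5 path is Hana–Carol–Vera–Yara–Kai–Dmitri. So there is exactly 1 shortest path.

1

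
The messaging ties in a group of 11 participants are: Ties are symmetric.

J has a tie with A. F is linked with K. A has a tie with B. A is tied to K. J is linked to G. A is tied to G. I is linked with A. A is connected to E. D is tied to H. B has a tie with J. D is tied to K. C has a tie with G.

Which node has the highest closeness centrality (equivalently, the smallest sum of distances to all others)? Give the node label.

A

Farness (sum of distances to all others) for each node — A:15, B:23, C:30, D:25, E:24, F:27, G:21, H:34, I:24, J:21, K:18.
The smallest farness is 15, for A, so A has the highest closeness.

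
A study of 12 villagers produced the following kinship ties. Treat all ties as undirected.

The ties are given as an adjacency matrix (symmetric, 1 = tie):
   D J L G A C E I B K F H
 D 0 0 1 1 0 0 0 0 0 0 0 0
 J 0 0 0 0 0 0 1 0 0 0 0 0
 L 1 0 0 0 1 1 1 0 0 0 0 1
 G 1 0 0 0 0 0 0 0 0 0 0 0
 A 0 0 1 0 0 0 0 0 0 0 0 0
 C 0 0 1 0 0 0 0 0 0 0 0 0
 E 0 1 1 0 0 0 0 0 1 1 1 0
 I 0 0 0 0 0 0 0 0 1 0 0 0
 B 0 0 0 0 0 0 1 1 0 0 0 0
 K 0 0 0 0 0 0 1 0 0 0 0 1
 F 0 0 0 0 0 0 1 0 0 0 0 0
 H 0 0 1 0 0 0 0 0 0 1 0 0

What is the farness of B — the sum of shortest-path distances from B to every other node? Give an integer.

Distances from B: A:3, C:3, D:3, E:1, F:2, G:4, H:3, I:1, J:2, K:2, L:2.
Sum = 3 + 3 + 3 + 1 + 2 + 4 + 3 + 1 + 2 + 2 + 2 = 26.

26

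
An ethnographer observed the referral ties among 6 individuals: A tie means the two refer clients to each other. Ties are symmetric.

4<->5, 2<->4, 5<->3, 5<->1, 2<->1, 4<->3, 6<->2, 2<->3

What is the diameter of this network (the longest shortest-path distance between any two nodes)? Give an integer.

3

Eccentricity of each node (its greatest distance to any other): 1:2, 2:2, 3:2, 4:2, 5:3, 6:3.
The maximum eccentricity is 3, realized for instance by the pair 6–5 via 6 – 2 – 3 – 5. So the diameter is 3.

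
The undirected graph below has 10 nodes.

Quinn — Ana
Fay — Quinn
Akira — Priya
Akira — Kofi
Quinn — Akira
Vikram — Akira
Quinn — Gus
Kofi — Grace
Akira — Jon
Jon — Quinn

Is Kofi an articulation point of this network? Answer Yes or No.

Removing Kofi leaves {Akira, Ana, Fay, Gus, Jon, Priya, Quinn, and Vikram} with no path to {Grace}, so the network splits into 2 components. Kofi is a cut vertex.

Yes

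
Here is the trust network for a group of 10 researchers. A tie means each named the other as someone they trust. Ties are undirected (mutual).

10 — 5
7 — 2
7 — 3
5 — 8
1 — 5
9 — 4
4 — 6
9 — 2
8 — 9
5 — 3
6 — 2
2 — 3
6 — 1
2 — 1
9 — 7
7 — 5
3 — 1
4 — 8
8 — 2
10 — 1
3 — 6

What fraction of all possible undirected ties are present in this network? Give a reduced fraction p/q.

7/15

There are 21 edges and 10 nodes, so the maximum possible is C(10,2) = 45.
Density = 21/45 = 7/15.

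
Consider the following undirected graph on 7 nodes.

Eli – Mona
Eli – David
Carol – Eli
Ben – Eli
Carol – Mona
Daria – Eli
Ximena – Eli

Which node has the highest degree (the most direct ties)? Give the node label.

Degrees — Ben:1, Carol:2, Daria:1, David:1, Eli:6, Mona:2, Ximena:1.
The maximum is 6, attained only by Eli.

Eli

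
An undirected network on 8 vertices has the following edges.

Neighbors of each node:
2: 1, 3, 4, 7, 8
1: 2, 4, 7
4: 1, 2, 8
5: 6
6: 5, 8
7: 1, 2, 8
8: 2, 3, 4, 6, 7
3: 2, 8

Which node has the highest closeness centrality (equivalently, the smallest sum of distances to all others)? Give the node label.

8

Farness (sum of distances to all others) for each node — 1:14, 2:10, 3:13, 4:12, 5:19, 6:13, 7:12, 8:9.
The smallest farness is 9, for 8, so 8 has the highest closeness.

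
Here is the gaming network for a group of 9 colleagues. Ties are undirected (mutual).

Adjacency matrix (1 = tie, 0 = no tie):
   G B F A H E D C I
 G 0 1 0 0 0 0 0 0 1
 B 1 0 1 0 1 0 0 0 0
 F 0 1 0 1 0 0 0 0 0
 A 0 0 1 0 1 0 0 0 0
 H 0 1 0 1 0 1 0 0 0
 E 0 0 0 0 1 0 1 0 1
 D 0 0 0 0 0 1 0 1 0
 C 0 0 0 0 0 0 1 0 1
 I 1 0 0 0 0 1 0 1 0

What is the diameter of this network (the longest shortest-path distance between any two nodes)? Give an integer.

Eccentricity of each node (its greatest distance to any other): A:4, B:3, C:4, D:4, E:3, F:4, G:3, H:3, I:3.
The maximum eccentricity is 4, realized for instance by the pair F–D via F – B – H – E – D. So the diameter is 4.

4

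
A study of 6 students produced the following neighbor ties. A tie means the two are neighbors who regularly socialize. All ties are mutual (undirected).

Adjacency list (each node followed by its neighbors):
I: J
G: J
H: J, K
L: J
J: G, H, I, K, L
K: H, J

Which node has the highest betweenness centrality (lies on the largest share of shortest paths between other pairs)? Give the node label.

Unnormalized betweenness of each node: G:0, H:0, I:0, J:9, K:0, L:0.
J has the largest value, 9, making it the main broker — the node through which the most shortest paths run.

J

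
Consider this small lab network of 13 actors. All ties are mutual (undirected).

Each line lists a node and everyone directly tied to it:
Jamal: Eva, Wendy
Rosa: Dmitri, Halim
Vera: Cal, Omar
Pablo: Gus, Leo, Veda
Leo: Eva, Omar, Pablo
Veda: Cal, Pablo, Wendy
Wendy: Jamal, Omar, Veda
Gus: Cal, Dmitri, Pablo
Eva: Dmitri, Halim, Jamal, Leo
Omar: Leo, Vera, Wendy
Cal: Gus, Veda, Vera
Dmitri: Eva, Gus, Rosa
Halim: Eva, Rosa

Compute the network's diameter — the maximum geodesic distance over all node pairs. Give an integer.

4

Eccentricity of each node (its greatest distance to any other): Cal:4, Dmitri:3, Eva:3, Gus:3, Halim:4, Jamal:3, Leo:3, Omar:4, Pablo:3, Rosa:4, Veda:4, Vera:4, Wendy:4.
The maximum eccentricity is 4, realized for instance by the pair Rosa–Wendy via Rosa – Halim – Eva – Jamal – Wendy. So the diameter is 4.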